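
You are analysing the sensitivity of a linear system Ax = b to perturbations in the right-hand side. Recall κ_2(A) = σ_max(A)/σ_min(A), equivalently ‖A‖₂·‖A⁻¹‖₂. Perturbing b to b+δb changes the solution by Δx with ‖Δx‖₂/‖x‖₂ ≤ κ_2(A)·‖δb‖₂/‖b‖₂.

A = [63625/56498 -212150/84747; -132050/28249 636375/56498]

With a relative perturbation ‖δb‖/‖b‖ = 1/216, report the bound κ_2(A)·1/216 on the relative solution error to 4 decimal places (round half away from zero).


M = AᵀA = [43900625/1898884 -79000000/1424163; -79000000/1424163 2275305625/17089956]. tr(M)=7900625/50562, det(M)=390625/404496
eigenvalues of AᵀA: λ = (tr ± √(tr²−4·det))/2 = 625/4, 625/101124
κ_2(A) = √(λ_max/λ_min) = √((625/4) / (625/101124)) = 159.0000
perturbation bound = 159.0000·1/216 = 0.7361

0.7361


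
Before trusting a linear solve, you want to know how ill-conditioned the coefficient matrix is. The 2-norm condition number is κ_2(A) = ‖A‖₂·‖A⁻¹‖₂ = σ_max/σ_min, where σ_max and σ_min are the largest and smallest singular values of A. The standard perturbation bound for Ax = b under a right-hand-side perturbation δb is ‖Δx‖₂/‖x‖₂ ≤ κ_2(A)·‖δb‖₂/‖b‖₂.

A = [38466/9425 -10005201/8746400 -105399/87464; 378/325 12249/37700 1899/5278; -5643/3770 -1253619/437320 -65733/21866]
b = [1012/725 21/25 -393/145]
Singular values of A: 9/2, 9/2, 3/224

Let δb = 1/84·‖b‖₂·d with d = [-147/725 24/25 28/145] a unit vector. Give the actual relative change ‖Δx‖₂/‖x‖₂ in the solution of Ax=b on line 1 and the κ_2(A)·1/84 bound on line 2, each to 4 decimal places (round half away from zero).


largest singular value 9/2, smallest 3/224
κ = σ_max/σ_min = (9/2)/(3/224) = 336.0000
perturbation bound = 336.0000·1/84 = 4.0000
solve Ax = b  →  x = [0.5299 0.3183 0.3342]
‖b‖₂ = 3.1623 and ‖x‖₂ = 0.7027
re-solving with b+δb shifts x by Δx of norm 2.8109
dividing the unrounded norms, ‖Δx‖/‖x‖ = 4.0000
tightness: 4.0000 against a bound of 4.0000; the bound is attained (ratio 1)

4.0000
4.0000


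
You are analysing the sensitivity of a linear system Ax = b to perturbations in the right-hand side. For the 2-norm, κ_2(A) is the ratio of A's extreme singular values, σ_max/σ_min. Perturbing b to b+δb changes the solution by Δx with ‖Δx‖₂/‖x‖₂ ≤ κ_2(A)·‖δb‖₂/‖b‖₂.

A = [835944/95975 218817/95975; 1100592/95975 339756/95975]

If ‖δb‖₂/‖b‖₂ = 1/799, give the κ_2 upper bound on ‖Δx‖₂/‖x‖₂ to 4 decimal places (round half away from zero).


form AᵀA = [76404204864/368448025 22274059752/368448025; 22274059752/368448025 6532600761/368448025] with trace 3317472225/14737921 and determinant 324000000/14737921
solving λ² − 3317472225/14737921·λ + 324000000/14737921 = 0 gives λ = 225, 1440000/14737921
κ = σ_max/σ_min = 15/(1200/3839) = 47.9875
worst-case relative error ≤ 47.9875 × 1/799 = 0.0601

0.0601


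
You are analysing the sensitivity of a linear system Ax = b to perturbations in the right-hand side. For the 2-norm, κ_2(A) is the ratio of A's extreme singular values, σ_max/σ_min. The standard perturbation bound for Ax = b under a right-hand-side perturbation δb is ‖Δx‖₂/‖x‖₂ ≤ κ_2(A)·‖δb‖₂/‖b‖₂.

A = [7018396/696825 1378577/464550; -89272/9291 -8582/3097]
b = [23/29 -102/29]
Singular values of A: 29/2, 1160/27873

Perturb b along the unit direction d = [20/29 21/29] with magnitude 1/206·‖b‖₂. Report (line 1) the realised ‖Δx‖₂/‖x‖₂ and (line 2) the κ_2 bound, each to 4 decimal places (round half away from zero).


from the listed singular values, σ₁ = 29/2, σ_n = 1160/27873
condition number: (29/2) ÷ (1160/27873) = 348.4125
worst-case relative error ≤ 348.4125 × 1/206 = 1.6913
solve Ax = b  →  x = [13.6546 -46.0767]
‖b‖₂ = 3.6056 and ‖x‖₂ = 48.0573
with δb = [0.0121 0.0127], A·Δx = δb → ‖Δx‖ = 0.4206
dividing the unrounded norms, ‖Δx‖/‖x‖ = 0.0088
so the bound overstates the realised error by a factor of ≈ 193.2663 (computed from the unrounded values)

0.0088
1.6913


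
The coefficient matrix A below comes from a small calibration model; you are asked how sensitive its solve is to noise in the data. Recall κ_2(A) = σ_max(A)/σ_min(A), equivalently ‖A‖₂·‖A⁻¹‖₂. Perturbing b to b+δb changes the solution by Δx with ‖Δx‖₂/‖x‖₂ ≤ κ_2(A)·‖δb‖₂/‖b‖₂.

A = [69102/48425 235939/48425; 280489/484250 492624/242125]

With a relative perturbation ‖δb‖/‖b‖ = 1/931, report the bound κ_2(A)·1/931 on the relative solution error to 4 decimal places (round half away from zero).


0.4001

AᵀA = [3291022009/1387562500 2820616722/346890625; 2820616722/346890625 9670761529/346890625]; tr = 67158509/2220100, det = 14641/2220100
solving λ² − 67158509/2220100·λ + 14641/2220100 = 0 gives λ = 121/4, 121/555025
κ_2(A) = √(λ_max/λ_min) = √((121/4) / (121/555025)) = 372.5000
perturbation bound = 372.5000·1/931 = 0.4001


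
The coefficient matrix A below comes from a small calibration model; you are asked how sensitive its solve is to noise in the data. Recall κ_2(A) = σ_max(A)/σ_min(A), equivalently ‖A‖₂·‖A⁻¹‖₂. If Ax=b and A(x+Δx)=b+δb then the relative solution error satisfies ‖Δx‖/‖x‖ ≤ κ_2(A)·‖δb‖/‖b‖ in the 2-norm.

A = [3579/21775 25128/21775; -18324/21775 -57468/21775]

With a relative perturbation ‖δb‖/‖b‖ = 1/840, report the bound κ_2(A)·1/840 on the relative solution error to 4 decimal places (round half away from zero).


AᵀA = [2062593/2805625 6763176/2805625; 6763176/2805625 23278032/2805625]; tr = 40545/4489, det = 1296/4489
solving λ² − 40545/4489·λ + 1296/4489 = 0 gives λ = 9, 144/4489
κ = σ_max/σ_min = 3/(12/67) = 16.7500
worst-case relative error ≤ 16.7500 × 1/840 = 0.0199

0.0199


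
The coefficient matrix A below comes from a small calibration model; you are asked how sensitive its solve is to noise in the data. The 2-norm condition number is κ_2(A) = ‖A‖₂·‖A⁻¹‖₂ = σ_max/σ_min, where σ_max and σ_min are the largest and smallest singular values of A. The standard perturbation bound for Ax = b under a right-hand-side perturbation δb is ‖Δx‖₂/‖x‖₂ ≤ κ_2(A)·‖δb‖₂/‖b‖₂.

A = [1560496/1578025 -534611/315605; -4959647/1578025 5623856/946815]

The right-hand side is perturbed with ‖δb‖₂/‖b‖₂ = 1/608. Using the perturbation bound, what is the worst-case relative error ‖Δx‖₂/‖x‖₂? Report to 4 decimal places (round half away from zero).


0.1466

M = AᵀA = [43253193809/3984260641 -243160924160/11952781923; -243160924160/11952781923 1368001464025/35858345769]. tr(M)=6080554354/124077321, det(M)=37515625/124077321
eigenvalues of AᵀA: λ = (tr ± √(tr²−4·det))/2 = 49, 765625/124077321
so κ_2 = √(49 / (765625/124077321)) = 89.1120
perturbation bound = 89.1120·1/608 = 0.1466


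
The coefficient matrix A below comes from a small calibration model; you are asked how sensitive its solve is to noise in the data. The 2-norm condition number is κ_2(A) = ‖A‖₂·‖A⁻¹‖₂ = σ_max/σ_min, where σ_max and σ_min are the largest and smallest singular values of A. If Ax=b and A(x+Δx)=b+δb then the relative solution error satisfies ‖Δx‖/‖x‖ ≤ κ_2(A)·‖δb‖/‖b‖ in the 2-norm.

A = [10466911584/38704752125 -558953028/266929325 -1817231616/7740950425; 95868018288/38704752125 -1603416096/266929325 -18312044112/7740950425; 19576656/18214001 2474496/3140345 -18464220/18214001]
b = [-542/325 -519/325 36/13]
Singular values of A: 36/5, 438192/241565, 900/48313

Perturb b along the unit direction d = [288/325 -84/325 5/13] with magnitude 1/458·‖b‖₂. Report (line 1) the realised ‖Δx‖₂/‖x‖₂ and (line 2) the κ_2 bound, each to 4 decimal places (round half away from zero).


0.2520
0.8439

from the listed singular values, σ₁ = 36/5, σ_n = 900/48313
condition number: (36/5) ÷ (900/48313) = 386.5040
bound on ‖Δx‖/‖x‖: κ·ε = 386.5040·1/458 = 0.8439
solve Ax = b  →  x = [0.9620 1.0234 -0.9162]
2-norm of b is 3.6056; of x, 1.6770
with δb = [0.0070 -0.0020 0.0030], A·Δx = δb → ‖Δx‖ = 0.4226
realised ‖Δx‖/‖x‖ = 0.2520
tightness: 0.2520 against a bound of 0.8439 (unrounded ratio ≈ 0.2986)


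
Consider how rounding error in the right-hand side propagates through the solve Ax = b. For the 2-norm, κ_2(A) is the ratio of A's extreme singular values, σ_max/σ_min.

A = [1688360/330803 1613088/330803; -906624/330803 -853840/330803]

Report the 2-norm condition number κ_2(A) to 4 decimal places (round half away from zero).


335.5000

form AᵀA = [12707704384/378652681 12102370560/378652681; 12102370560/378652681 11526282496/378652681] with trace 28815680/450241 and determinant 16384/450241
eigenvalues of AᵀA: λ = (tr ± √(tr²−4·det))/2 = 64, 256/450241
κ_2(A) = √(λ_max/λ_min) = √(64 / (256/450241)) = 335.5000


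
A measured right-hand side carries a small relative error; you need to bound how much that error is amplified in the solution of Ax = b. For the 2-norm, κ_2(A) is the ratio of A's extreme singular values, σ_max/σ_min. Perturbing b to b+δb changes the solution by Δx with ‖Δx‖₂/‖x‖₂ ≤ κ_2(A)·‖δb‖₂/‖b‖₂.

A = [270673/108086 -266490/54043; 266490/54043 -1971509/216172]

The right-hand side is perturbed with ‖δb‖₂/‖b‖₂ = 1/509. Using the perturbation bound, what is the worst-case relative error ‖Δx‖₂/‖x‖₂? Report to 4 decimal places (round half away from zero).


0.1837

form AᵀA = [1236441361/40424164 -1158565275/20212082; -1158565275/20212082 17381032729/161696656] with trace 77255357/559504 and determinant 4879681/2238016
solving λ² − 77255357/559504·λ + 4879681/2238016 = 0 gives λ = 2209/16, 2209/139876
κ = σ_max/σ_min = (47/4)/(47/374) = 93.5000
perturbation bound = 93.5000·1/509 = 0.1837


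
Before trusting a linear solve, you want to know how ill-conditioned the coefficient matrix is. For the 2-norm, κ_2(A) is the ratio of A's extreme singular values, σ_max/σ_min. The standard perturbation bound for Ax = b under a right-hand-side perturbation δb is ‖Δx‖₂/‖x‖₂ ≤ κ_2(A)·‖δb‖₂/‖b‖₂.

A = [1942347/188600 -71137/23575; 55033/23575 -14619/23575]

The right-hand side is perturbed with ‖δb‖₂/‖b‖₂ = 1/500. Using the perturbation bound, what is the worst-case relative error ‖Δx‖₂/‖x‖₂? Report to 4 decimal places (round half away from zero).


form AᵀA = [471926741/4232000 -17205111/529000; -17205111/529000 627506/66125] with trace 4096697/33856 and determinant 14641/33856
solving λ² − 4096697/33856·λ + 14641/33856 = 0 gives λ = 121, 121/33856
κ_2(A) = √(λ_max/λ_min) = √(121 / (121/33856)) = 184.0000
worst-case relative error ≤ 184.0000 × 1/500 = 0.3680

0.3680


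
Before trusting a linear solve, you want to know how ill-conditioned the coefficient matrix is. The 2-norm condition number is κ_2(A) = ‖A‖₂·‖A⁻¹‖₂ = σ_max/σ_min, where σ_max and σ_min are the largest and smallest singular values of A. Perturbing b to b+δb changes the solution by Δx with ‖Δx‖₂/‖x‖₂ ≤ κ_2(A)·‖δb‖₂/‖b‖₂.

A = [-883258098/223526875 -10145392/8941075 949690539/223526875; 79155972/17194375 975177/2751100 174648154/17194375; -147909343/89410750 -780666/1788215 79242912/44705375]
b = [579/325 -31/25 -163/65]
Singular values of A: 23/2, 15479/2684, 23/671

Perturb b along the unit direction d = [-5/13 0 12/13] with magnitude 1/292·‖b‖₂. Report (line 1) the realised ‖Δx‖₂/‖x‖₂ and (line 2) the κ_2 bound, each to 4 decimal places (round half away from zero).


0.0038
1.1490

σ_max = 23/2, σ_min = 23/671
condition number: (23/2) ÷ (23/671) = 335.5000
bound on ‖Δx‖/‖x‖: κ·ε = 335.5000·1/292 = 1.1490
solve Ax = b  →  x = [18.2569 -85.4251 -5.4155]
‖b‖₂ = 3.3166 and ‖x‖₂ = 87.5220
Δx = A⁻¹·δb where δb = 1/292·3.3166·d; ‖Δx‖ = 0.3314
realised ‖Δx‖/‖x‖ = 0.0038
tightness: 0.0038 against a bound of 1.1490 (unrounded ratio ≈ 0.0033)


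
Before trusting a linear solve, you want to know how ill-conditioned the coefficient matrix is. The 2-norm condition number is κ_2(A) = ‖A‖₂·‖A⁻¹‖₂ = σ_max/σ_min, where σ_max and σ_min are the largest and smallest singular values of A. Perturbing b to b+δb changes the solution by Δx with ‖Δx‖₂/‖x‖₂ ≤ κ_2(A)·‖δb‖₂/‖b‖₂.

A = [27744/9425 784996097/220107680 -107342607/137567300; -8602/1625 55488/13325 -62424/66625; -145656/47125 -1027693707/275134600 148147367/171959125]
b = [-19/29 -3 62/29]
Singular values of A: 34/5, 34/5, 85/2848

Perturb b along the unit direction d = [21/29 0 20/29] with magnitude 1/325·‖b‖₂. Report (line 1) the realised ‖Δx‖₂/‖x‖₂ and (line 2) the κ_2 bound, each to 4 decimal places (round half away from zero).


σ_max = 34/5, σ_min = 85/2848
condition number: (34/5) ÷ (85/2848) = 227.8400
worst-case relative error ≤ 227.8400 × 1/325 = 0.7010
solve Ax = b  →  x = [0.1588 6.8614 32.7997]
‖b‖ = 3.7417, ‖x‖ = 33.5101
Δx = A⁻¹·δb where δb = 1/325·3.7417·d; ‖Δx‖ = 0.3857
realised ‖Δx‖/‖x‖ = 0.0115
realised/bound (from unrounded values) ≈ 0.0164

0.0115
0.7010


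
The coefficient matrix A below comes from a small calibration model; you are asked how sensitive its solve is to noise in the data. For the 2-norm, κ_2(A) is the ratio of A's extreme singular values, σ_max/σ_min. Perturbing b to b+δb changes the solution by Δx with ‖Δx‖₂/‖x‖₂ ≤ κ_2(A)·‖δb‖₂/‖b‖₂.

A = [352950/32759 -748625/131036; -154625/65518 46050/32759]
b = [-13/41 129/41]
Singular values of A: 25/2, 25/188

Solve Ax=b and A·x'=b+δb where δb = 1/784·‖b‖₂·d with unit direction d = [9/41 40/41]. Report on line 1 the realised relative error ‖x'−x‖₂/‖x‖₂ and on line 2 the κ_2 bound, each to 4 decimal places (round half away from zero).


σ_max = 25/2, σ_min = 25/188
κ_2(A) = (25/2) / (25/188) = 94.0000
perturbation bound = 94.0000·1/784 = 0.1199
solve Ax = b  →  x = [10.5459 19.9435]
2-norm of b is 3.1623; of x, 22.5601
Δx = A⁻¹·δb where δb = 1/784·3.1623·d; ‖Δx‖ = 0.0303
dividing the unrounded norms, ‖Δx‖/‖x‖ = 0.0013
tightness: 0.0013 against a bound of 0.1199 (unrounded ratio ≈ 0.0112)

0.0013
0.1199


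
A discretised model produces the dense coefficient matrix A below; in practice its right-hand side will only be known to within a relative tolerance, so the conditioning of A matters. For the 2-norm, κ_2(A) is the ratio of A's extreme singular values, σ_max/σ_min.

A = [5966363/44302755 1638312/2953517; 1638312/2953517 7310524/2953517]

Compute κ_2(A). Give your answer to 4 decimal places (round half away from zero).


form AᵀA = [380435683849/1167599108025 37562671432/25946646845; 37562671432/25946646845 33389546320/5189329369] with trace 4695469129/694586025 and determinant 456976/694586025
solving λ² − 4695469129/694586025·λ + 456976/694586025 = 0 gives λ = 169/25, 2704/27783441
σ_max=√(169/25)=(13/5), σ_min=√(2704/27783441)=(52/5271) → κ = 263.5500

263.5500


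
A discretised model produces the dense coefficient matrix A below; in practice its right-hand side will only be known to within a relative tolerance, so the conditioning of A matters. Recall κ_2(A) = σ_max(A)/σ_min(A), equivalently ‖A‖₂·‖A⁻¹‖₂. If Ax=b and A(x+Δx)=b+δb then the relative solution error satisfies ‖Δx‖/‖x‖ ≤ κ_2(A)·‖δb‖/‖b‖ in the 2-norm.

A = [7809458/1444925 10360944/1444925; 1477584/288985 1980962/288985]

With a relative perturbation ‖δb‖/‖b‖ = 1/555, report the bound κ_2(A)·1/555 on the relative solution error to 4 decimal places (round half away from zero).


0.7182

form AᵀA = [137418544804/2482530625 183221523072/2482530625; 183221523072/2482530625 244297766596/2482530625] with trace 15268652456/99301225 and determinant 14776336/99301225
solving λ² − 15268652456/99301225·λ + 14776336/99301225 = 0 gives λ = 3844/25, 3844/3972049
κ_2(A) = √(λ_max/λ_min) = √((3844/25) / (3844/3972049)) = 398.6000
perturbation bound = 398.6000·1/555 = 0.7182


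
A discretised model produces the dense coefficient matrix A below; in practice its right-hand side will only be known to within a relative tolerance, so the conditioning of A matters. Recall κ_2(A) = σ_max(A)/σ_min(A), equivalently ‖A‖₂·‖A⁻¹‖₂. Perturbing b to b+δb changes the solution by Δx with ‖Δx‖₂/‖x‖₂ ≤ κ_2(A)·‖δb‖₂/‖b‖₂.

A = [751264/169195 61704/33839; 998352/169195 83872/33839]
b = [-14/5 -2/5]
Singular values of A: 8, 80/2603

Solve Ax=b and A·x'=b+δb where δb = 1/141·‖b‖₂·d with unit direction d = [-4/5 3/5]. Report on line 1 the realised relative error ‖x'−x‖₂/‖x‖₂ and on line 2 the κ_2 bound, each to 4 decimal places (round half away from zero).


0.0100
1.8461

from the listed singular values, σ₁ = 8, σ_n = 80/2603
condition number: 8 ÷ (80/2603) = 260.3000
perturbation bound = 260.3000·1/141 = 1.8461
solve Ax = b  →  x = [-25.2596 59.9731]
‖b‖₂ = 2.8284 and ‖x‖₂ = 65.0755
re-solving with b+δb shifts x by Δx of norm 0.6527
dividing the unrounded norms, ‖Δx‖/‖x‖ = 0.0100
tightness: 0.0100 against a bound of 1.8461 (unrounded ratio ≈ 0.0054)


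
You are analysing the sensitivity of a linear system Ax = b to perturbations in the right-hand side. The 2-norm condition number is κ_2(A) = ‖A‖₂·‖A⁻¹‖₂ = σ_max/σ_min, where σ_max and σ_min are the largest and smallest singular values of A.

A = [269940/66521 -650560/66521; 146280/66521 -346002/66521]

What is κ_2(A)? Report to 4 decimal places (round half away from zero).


361.2000

AᵀA = [326178000/15311569 -782786640/15311569; -782786640/15311569 1878704836/15311569]; tr = 13046644/90601, det = 14400/90601
eigenvalues of AᵀA: λ = (tr ± √(tr²−4·det))/2 = 144, 100/90601
κ = σ_max/σ_min = 12/(10/301) = 361.2000


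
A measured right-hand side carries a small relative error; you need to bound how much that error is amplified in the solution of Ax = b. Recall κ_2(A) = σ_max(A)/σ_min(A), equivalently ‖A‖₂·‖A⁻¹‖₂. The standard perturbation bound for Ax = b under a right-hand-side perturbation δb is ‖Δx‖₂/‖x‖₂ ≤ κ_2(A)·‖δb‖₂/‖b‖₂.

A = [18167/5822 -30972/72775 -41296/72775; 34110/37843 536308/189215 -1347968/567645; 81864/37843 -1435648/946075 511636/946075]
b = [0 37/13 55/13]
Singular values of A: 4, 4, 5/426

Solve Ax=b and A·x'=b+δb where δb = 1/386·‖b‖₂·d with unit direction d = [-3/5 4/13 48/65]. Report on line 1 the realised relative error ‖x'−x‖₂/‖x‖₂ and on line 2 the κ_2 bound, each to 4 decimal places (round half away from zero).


0.0033
0.8829

largest singular value 4, smallest 5/426
condition number: 4 ÷ (5/426) = 340.8000
κ_2(A)·‖δb‖/‖b‖ = 0.8829
solve Ax = b  →  x = [75.5415 199.5939 265.7085]
2-norm of b is 5.0990; of x, 340.8009
with δb = [-0.0079 0.0041 0.0098], A·Δx = δb → ‖Δx‖ = 1.1255
realised ‖Δx‖/‖x‖ = 0.0033
realised/bound (from unrounded values) ≈ 0.0037


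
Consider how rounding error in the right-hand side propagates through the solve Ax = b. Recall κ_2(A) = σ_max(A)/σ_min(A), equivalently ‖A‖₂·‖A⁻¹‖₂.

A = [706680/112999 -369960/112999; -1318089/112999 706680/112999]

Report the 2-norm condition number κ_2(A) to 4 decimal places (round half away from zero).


244.3750

AᵀA = [7739637489/44182609 -4127717880/44182609; -4127717880/44182609 2201616000/44182609]; tr = 34398801/152881, det = 129600/152881
solving λ² − 34398801/152881·λ + 129600/152881 = 0 gives λ = 225, 576/152881
σ_max=√225=15, σ_min=√(576/152881)=(24/391) → κ = 244.3750


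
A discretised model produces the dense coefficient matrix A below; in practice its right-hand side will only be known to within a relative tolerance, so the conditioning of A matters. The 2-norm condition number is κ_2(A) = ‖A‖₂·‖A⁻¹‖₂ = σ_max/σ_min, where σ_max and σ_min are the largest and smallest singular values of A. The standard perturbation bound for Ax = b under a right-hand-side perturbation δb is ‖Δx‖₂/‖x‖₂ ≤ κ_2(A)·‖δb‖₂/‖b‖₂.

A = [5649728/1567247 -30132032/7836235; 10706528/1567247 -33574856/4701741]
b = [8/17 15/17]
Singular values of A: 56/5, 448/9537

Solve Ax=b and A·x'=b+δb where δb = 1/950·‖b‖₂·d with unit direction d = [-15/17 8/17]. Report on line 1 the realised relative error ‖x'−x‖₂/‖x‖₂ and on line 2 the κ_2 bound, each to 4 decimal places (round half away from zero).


0.2510
0.2510

largest singular value 56/5, smallest 448/9537
κ_2(A) = (56/5) / (448/9537) = 238.4250
worst-case relative error ≤ 238.4250 × 1/950 = 0.2510
solve Ax = b  →  x = [0.0616 -0.0647]
2-norm of b is 1.0000; of x, 0.0893
re-solving with b+δb shifts x by Δx of norm 0.0224
realised ‖Δx‖/‖x‖ = 0.2510
tightness: 0.2510 against a bound of 0.2510; the bound is attained (ratio 1)


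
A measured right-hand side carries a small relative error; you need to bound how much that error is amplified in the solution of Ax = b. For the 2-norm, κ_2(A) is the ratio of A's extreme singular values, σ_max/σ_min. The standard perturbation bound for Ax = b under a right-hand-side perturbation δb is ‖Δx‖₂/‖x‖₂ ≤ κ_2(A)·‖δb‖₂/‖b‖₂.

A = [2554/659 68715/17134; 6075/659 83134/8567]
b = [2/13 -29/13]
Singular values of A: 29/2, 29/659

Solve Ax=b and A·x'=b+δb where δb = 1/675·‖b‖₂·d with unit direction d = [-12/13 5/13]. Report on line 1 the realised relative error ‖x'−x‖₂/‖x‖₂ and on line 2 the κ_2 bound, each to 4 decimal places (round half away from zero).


0.0033
0.4881

σ_max = 29/2, σ_min = 29/659
κ_2(A) = (29/2) / (29/659) = 329.5000
worst-case relative error ≤ 329.5000 × 1/675 = 0.4881
solve Ax = b  →  x = [16.3603 -15.7717]
‖b‖₂ = 2.2361 and ‖x‖₂ = 22.7246
Δx = A⁻¹·δb where δb = 1/675·2.2361·d; ‖Δx‖ = 0.0753
realised ‖Δx‖/‖x‖ = 0.0033
tightness: 0.0033 against a bound of 0.4881 (unrounded ratio ≈ 0.0068)


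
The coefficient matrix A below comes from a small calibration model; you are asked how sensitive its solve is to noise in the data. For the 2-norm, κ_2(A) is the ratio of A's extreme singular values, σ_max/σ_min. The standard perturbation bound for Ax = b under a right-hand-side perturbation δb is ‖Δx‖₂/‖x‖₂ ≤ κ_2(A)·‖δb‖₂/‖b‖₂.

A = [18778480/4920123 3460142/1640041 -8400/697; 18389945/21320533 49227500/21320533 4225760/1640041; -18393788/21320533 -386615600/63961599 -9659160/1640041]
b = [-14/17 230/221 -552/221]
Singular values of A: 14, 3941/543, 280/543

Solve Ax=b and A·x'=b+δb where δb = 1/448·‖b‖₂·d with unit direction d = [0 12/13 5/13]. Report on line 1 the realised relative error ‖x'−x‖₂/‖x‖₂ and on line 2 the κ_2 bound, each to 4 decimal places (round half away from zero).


from the listed singular values, σ₁ = 14, σ_n = 280/543
κ = σ_max/σ_min = 14/(280/543) = 27.1500
worst-case relative error ≤ 27.1500 × 1/448 = 0.0606
solve Ax = b  →  x = [0.0770 0.2664 0.1394]
‖b‖₂ = 2.8284 and ‖x‖₂ = 0.3104
re-solving with b+δb shifts x by Δx of norm 0.0122
dividing the unrounded norms, ‖Δx‖/‖x‖ = 0.0394
realised/bound (from unrounded values) ≈ 0.6509

0.0394
0.0606


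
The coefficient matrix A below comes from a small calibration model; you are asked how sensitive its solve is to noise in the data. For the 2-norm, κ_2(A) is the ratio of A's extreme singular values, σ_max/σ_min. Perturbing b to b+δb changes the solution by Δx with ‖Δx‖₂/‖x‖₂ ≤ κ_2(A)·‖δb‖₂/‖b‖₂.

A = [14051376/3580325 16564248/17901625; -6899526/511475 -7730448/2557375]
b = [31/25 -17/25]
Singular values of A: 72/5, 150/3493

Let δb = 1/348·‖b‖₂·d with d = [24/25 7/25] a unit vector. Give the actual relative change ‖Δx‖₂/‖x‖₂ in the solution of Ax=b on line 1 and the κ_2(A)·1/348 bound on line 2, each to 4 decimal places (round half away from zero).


0.0041
0.9636

from the listed singular values, σ₁ = 72/5, σ_n = 150/3493
κ = σ_max/σ_min = (72/5)/(150/3493) = 335.3280
worst-case relative error ≤ 335.3280 × 1/348 = 0.9636
solve Ax = b  →  x = [-5.0440 22.7339]
‖b‖ = 1.4142, ‖x‖ = 23.2868
δb = ε·‖b‖·d = [0.0039 0.0011]; solving A·Δx = δb gives ‖Δx‖ = 0.0946
relative error = 0.0041
so the bound overstates the realised error by a factor of ≈ 237.1138 (computed from the unrounded values)


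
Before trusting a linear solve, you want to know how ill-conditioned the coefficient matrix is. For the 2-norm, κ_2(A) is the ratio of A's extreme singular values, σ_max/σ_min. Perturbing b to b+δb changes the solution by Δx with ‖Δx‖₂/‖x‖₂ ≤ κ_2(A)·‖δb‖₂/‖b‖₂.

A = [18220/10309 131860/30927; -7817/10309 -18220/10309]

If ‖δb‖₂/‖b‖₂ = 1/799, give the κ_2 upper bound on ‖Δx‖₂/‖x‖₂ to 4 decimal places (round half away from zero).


M = AᵀA = [2325881/628849 16744180/1886547; 16744180/1886547 120560800/5659641]. tr(M)=837241/33489, det(M)=400/33489
char-poly roots: 25 and 16/33489
so κ_2 = √(25 / (16/33489)) = 228.7500
worst-case relative error ≤ 228.7500 × 1/799 = 0.2863

0.2863


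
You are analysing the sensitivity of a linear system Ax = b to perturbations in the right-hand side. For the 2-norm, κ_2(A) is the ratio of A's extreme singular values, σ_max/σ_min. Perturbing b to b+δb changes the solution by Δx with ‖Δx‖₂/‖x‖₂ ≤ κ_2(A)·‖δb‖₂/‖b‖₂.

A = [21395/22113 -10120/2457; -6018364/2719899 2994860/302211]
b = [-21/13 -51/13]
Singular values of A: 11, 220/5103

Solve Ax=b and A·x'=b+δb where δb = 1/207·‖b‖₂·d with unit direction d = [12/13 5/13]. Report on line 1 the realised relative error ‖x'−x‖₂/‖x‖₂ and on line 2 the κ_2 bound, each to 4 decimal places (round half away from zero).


0.0068
1.2326

largest singular value 11, smallest 220/5103
κ = σ_max/σ_min = 11/(220/5103) = 255.1500
perturbation bound = 255.1500·1/207 = 1.2326
solve Ax = b  →  x = [-67.8293 -15.5411]
‖b‖₂ = 4.2426 and ‖x‖₂ = 69.5869
Δx = A⁻¹·δb where δb = 1/207·4.2426·d; ‖Δx‖ = 0.4754
realised ‖Δx‖/‖x‖ = 0.0068
realised/bound (from unrounded values) ≈ 0.0055


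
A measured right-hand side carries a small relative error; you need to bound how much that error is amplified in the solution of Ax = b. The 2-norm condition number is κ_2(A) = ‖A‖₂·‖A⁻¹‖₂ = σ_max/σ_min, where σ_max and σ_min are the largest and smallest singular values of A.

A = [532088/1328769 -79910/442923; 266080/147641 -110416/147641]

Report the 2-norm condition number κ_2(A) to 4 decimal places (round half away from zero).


AᵀA = [275376448/80795637 -38244880/26931879; -38244880/26931879 5313268/8977293]; tr = 24861220/6215049, det = 4096/6215049
char-poly roots: 4 and 1024/6215049
σ_max=√4=2, σ_min=√(1024/6215049)=(32/2493) → κ = 155.8125

155.8125


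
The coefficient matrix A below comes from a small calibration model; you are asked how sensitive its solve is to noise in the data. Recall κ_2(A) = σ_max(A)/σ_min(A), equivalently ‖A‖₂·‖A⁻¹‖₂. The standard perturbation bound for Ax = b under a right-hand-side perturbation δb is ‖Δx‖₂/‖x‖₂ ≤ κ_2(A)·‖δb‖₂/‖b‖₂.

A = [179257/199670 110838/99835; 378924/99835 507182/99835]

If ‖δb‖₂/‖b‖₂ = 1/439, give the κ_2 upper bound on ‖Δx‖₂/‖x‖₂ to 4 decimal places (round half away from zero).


form AᵀA = [360777313/23716900 120236571/5929225; 120236571/5929225 160332328/5929225] with trace 40084265/948676 and determinant 28561/237169
eigenvalues of AᵀA: λ = (tr ± √(tr²−4·det))/2 = 169/4, 676/237169
σ_max=√(169/4)=(13/2), σ_min=√(676/237169)=(26/487) → κ = 121.7500
bound on ‖Δx‖/‖x‖: κ·ε = 121.7500·1/439 = 0.2773

0.2773


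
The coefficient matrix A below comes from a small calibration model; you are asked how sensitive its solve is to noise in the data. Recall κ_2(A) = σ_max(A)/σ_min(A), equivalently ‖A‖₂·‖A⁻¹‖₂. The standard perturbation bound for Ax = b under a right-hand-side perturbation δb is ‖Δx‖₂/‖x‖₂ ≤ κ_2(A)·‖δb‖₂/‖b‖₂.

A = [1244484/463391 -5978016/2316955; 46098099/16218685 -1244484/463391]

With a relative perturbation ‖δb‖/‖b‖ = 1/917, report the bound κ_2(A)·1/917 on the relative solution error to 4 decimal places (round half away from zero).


0.2629

AᵀA = [4782689362161/312777340225 -130136936364/8936495435; -130136936364/8936495435 88531731216/6383211025]; tr = 2169023589/74382245, det = 136048896/9297780625
λ_max, λ_min = (2169023589/74382245 ± √117608487543109621809/138317959281000625)/2 = 729/25, 186624/371911225
σ_max=√(729/25)=(27/5), σ_min=√(186624/371911225)=(432/19285) → κ = 241.0625
κ_2(A)·‖δb‖/‖b‖ = 0.2629


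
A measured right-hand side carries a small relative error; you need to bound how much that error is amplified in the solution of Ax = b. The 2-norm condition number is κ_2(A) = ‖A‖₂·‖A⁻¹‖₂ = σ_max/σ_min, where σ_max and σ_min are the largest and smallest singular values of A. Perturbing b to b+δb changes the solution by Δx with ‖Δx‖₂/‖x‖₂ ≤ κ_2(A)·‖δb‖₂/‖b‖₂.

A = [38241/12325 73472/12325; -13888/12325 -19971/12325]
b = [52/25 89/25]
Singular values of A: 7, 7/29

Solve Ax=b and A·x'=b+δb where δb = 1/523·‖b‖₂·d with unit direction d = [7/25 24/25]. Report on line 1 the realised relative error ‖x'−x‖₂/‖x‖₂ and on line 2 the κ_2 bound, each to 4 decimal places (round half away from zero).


0.0020
0.0554

from the listed singular values, σ₁ = 7, σ_n = 7/29
condition number: 7 ÷ (7/29) = 29.0000
worst-case relative error ≤ 29.0000 × 1/523 = 0.0554
solve Ax = b  →  x = [-14.5546 7.9244]
2-norm of b is 4.1231; of x, 16.5720
δb = ε·‖b‖·d = [0.0022 0.0076]; solving A·Δx = δb gives ‖Δx‖ = 0.0327
dividing the unrounded norms, ‖Δx‖/‖x‖ = 0.0020
so the bound overstates the realised error by a factor of ≈ 28.1352 (computed from the unrounded values)


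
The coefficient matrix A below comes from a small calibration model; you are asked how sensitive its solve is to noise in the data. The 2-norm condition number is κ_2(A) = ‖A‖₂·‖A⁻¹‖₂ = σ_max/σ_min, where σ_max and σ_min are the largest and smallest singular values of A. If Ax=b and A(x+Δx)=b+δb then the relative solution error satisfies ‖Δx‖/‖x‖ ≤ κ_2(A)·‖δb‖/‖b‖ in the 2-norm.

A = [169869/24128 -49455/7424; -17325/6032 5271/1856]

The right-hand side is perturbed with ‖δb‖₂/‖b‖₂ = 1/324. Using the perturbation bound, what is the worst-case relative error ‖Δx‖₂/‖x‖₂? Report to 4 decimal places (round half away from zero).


AᵀA = [199159569/3444736 -758614815/13778944; -758614815/13778944 2890332081/55115776]; tr = 7225785/65536, det = 194481/262144
λ_max, λ_min = (7225785/65536 ± √52199223359409/4294967296)/2 = 441/4, 441/65536
σ_max=√(441/4)=(21/2), σ_min=√(441/65536)=(21/256) → κ = 128.0000
worst-case relative error ≤ 128.0000 × 1/324 = 0.3951

0.3951


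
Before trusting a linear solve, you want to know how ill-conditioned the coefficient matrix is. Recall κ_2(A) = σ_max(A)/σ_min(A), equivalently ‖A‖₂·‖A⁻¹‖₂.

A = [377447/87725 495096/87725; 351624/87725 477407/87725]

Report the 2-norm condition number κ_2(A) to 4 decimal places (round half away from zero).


M = AᵀA = [63283157/1830125 84361536/1830125; 84361536/1830125 112494053/1830125]. tr(M)=35155442/366025, det(M)=5764801/9150625
solving λ² − 35155442/366025·λ + 5764801/9150625 = 0 gives λ = 2401/25, 2401/366025
κ_2(A) = √(λ_max/λ_min) = √((2401/25) / (2401/366025)) = 121.0000

121.0000


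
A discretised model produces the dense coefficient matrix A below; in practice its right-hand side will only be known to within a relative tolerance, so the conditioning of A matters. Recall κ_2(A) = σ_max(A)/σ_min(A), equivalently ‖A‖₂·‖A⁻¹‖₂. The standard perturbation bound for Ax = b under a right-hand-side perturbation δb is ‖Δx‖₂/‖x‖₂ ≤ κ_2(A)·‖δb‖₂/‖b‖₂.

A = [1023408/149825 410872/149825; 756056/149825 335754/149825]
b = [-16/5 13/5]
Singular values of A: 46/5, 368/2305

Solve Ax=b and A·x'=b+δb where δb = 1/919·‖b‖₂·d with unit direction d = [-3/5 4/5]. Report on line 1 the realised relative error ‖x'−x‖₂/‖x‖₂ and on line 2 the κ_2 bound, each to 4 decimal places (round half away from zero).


0.0011
0.0627

σ_max = 46/5, σ_min = 368/2305
κ = σ_max/σ_min = (46/5)/(368/2305) = 57.6250
worst-case relative error ≤ 57.6250 × 1/919 = 0.0627
solve Ax = b  →  x = [-9.7366 23.0853]
2-norm of b is 4.1231; of x, 25.0546
Δx = A⁻¹·δb where δb = 1/919·4.1231·d; ‖Δx‖ = 0.0281
dividing the unrounded norms, ‖Δx‖/‖x‖ = 0.0011
tightness: 0.0011 against a bound of 0.0627 (unrounded ratio ≈ 0.0179)


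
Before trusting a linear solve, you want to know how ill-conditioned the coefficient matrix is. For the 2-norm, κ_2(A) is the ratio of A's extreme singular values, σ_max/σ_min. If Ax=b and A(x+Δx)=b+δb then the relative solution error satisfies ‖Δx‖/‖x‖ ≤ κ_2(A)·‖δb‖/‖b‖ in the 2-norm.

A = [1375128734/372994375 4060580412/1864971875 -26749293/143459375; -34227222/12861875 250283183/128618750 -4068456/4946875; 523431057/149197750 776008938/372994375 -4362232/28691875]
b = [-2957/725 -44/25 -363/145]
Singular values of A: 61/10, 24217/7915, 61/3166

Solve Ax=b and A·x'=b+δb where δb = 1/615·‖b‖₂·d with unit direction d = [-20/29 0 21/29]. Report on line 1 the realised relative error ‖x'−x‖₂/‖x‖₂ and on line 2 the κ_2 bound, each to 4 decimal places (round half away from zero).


0.0083
0.5148

σ_max = 61/10, σ_min = 61/3166
κ = σ_max/σ_min = (61/10)/(61/3166) = 316.6000
perturbation bound = 316.6000·1/615 = 0.5148
solve Ax = b  →  x = [-5.8327 12.2935 50.1001]
‖b‖ = 5.0990, ‖x‖ = 51.9150
re-solving with b+δb shifts x by Δx of norm 0.4303
dividing the unrounded norms, ‖Δx‖/‖x‖ = 0.0083
tightness: 0.0083 against a bound of 0.5148 (unrounded ratio ≈ 0.0161)


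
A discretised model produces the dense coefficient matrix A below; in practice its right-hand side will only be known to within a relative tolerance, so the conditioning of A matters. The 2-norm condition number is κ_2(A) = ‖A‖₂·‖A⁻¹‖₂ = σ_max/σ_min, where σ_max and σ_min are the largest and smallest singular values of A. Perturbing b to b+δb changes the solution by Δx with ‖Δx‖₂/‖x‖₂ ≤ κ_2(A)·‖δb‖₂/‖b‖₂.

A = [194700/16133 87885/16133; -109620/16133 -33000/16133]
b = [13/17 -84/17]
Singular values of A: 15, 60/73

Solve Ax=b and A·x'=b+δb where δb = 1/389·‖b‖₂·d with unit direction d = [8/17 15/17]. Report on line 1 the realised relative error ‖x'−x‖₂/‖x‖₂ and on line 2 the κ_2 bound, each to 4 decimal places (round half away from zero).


from the listed singular values, σ₁ = 15, σ_n = 60/73
condition number: 15 ÷ (60/73) = 18.2500
κ_2(A)·‖δb‖/‖b‖ = 0.0469
solve Ax = b  →  x = [2.0564 -4.4154]
‖b‖₂ = 5.0000 and ‖x‖₂ = 4.8708
Δx = A⁻¹·δb where δb = 1/389·5.0000·d; ‖Δx‖ = 0.0156
realised ‖Δx‖/‖x‖ = 0.0032
realised/bound (from unrounded values) ≈ 0.0684

0.0032
0.0469


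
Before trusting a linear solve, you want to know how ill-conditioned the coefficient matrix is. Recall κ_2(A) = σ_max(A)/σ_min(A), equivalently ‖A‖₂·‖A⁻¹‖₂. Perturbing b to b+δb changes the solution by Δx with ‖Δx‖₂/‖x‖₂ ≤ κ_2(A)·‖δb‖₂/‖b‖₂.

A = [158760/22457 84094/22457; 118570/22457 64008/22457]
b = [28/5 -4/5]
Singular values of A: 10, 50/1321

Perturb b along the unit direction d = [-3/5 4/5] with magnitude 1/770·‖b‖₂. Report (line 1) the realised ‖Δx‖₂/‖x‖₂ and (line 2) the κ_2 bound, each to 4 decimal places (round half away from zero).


σ_max = 10, σ_min = 50/1321
condition number: 10 ÷ (50/1321) = 264.2000
perturbation bound = 264.2000·1/770 = 0.3431
solve Ax = b  →  x = [50.0847 -93.0588]
2-norm of b is 5.6569; of x, 105.6808
re-solving with b+δb shifts x by Δx of norm 0.1941
dividing the unrounded norms, ‖Δx‖/‖x‖ = 0.0018
so the bound overstates the realised error by a factor of ≈ 186.8189 (computed from the unrounded values)

0.0018
0.3431


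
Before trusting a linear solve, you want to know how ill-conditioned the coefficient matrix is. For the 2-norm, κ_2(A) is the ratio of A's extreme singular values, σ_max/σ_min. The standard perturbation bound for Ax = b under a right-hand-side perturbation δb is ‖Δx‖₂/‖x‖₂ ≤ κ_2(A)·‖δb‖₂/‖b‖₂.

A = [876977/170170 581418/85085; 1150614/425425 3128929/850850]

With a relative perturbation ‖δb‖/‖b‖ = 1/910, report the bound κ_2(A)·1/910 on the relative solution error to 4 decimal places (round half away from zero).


M = AᵀA = [84854210281/2505002500 28282776552/626250625; 28282776552/626250625 150847355569/2505002500]. tr(M)=4714031317/50100050, det(M)=88529281/400800400
char-poly roots: 9409/100 and 9409/4008004
σ_max=√(9409/100)=(97/10), σ_min=√(9409/4008004)=(97/2002) → κ = 200.2000
κ_2(A)·‖δb‖/‖b‖ = 0.2200

0.2200


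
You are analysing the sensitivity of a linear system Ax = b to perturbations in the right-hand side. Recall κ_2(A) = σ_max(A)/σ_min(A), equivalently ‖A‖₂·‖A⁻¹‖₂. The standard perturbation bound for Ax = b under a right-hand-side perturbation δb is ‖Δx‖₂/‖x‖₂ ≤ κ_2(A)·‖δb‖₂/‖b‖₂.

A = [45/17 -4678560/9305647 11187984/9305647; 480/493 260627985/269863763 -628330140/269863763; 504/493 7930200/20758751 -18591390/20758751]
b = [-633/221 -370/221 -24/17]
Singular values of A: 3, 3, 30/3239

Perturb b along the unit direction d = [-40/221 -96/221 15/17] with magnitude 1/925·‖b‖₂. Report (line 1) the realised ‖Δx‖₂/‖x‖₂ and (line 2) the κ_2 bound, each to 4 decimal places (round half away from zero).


largest singular value 3, smallest 30/3239
condition number: 3 ÷ (30/3239) = 323.9000
κ_2(A)·‖δb‖/‖b‖ = 0.3502
solve Ax = b  →  x = [-1.1839 -0.0796 0.1910]
‖b‖ = 3.6056, ‖x‖ = 1.2019
re-solving with b+δb shifts x by Δx of norm 0.4208
relative error = 0.3502
realised/bound = 1 exactly: the bound is attained for this b and d

0.3502
0.3502


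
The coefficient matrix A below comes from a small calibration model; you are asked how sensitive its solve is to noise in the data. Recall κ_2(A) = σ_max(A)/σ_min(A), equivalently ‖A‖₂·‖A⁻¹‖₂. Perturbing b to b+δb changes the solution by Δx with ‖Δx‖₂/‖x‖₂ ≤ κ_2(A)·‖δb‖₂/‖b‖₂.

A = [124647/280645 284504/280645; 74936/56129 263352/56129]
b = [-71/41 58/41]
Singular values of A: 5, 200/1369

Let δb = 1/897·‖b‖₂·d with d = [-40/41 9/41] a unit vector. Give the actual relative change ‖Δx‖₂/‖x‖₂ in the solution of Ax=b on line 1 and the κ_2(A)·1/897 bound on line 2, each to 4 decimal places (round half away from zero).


0.0012
0.0382

from the listed singular values, σ₁ = 5, σ_n = 200/1369
κ = σ_max/σ_min = 5/(200/1369) = 34.2250
perturbation bound = 34.2250·1/897 = 0.0382
solve Ax = b  →  x = [-13.0864 4.0252]
‖b‖₂ = 2.2361 and ‖x‖₂ = 13.6915
δb = ε·‖b‖·d = [-0.0024 0.0005]; solving A·Δx = δb gives ‖Δx‖ = 0.0171
relative error = 0.0012
tightness: 0.0012 against a bound of 0.0382 (unrounded ratio ≈ 0.0327)
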